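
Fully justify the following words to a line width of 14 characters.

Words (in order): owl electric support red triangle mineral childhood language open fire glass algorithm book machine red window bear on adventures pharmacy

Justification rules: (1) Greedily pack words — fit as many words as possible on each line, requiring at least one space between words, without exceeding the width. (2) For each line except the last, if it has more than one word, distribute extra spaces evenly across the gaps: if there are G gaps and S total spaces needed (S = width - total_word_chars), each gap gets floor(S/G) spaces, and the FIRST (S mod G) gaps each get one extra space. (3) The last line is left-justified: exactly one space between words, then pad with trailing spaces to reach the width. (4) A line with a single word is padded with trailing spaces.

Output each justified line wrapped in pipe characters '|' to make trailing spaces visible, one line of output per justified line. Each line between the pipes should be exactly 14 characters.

Line 1: ['owl', 'electric'] (min_width=12, slack=2)
Line 2: ['support', 'red'] (min_width=11, slack=3)
Line 3: ['triangle'] (min_width=8, slack=6)
Line 4: ['mineral'] (min_width=7, slack=7)
Line 5: ['childhood'] (min_width=9, slack=5)
Line 6: ['language', 'open'] (min_width=13, slack=1)
Line 7: ['fire', 'glass'] (min_width=10, slack=4)
Line 8: ['algorithm', 'book'] (min_width=14, slack=0)
Line 9: ['machine', 'red'] (min_width=11, slack=3)
Line 10: ['window', 'bear', 'on'] (min_width=14, slack=0)
Line 11: ['adventures'] (min_width=10, slack=4)
Line 12: ['pharmacy'] (min_width=8, slack=6)

Answer: |owl   electric|
|support    red|
|triangle      |
|mineral       |
|childhood     |
|language  open|
|fire     glass|
|algorithm book|
|machine    red|
|window bear on|
|adventures    |
|pharmacy      |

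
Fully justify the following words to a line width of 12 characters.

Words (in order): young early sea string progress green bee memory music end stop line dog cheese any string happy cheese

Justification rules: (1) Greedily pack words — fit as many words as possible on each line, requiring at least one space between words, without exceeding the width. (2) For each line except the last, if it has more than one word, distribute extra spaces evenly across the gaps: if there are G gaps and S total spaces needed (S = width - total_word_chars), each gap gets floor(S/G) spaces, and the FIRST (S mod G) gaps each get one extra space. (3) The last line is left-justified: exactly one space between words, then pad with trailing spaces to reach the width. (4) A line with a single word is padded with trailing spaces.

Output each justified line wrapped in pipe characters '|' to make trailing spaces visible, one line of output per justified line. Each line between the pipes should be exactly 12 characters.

Line 1: ['young', 'early'] (min_width=11, slack=1)
Line 2: ['sea', 'string'] (min_width=10, slack=2)
Line 3: ['progress'] (min_width=8, slack=4)
Line 4: ['green', 'bee'] (min_width=9, slack=3)
Line 5: ['memory', 'music'] (min_width=12, slack=0)
Line 6: ['end', 'stop'] (min_width=8, slack=4)
Line 7: ['line', 'dog'] (min_width=8, slack=4)
Line 8: ['cheese', 'any'] (min_width=10, slack=2)
Line 9: ['string', 'happy'] (min_width=12, slack=0)
Line 10: ['cheese'] (min_width=6, slack=6)

Answer: |young  early|
|sea   string|
|progress    |
|green    bee|
|memory music|
|end     stop|
|line     dog|
|cheese   any|
|string happy|
|cheese      |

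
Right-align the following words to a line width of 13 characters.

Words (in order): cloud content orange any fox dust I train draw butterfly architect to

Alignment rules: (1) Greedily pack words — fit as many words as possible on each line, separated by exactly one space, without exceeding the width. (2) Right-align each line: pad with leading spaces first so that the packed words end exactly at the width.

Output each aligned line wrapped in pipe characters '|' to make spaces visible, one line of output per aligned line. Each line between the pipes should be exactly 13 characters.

Answer: |cloud content|
|   orange any|
|   fox dust I|
|   train draw|
|    butterfly|
| architect to|

Derivation:
Line 1: ['cloud', 'content'] (min_width=13, slack=0)
Line 2: ['orange', 'any'] (min_width=10, slack=3)
Line 3: ['fox', 'dust', 'I'] (min_width=10, slack=3)
Line 4: ['train', 'draw'] (min_width=10, slack=3)
Line 5: ['butterfly'] (min_width=9, slack=4)
Line 6: ['architect', 'to'] (min_width=12, slack=1)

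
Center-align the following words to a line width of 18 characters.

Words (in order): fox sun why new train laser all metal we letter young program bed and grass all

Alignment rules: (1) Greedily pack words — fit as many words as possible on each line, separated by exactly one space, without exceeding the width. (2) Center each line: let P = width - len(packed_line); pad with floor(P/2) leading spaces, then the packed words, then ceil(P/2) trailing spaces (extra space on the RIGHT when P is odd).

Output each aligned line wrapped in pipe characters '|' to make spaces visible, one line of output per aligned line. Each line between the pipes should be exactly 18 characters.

Line 1: ['fox', 'sun', 'why', 'new'] (min_width=15, slack=3)
Line 2: ['train', 'laser', 'all'] (min_width=15, slack=3)
Line 3: ['metal', 'we', 'letter'] (min_width=15, slack=3)
Line 4: ['young', 'program', 'bed'] (min_width=17, slack=1)
Line 5: ['and', 'grass', 'all'] (min_width=13, slack=5)

Answer: | fox sun why new  |
| train laser all  |
| metal we letter  |
|young program bed |
|  and grass all   |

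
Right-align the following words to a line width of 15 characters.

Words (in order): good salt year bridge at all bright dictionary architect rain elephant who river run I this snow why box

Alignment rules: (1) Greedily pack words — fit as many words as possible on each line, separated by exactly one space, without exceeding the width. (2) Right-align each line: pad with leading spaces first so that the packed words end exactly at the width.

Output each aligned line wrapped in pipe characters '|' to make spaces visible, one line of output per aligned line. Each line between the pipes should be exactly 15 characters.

Answer: | good salt year|
|  bridge at all|
|         bright|
|     dictionary|
| architect rain|
|   elephant who|
|    river run I|
|  this snow why|
|            box|

Derivation:
Line 1: ['good', 'salt', 'year'] (min_width=14, slack=1)
Line 2: ['bridge', 'at', 'all'] (min_width=13, slack=2)
Line 3: ['bright'] (min_width=6, slack=9)
Line 4: ['dictionary'] (min_width=10, slack=5)
Line 5: ['architect', 'rain'] (min_width=14, slack=1)
Line 6: ['elephant', 'who'] (min_width=12, slack=3)
Line 7: ['river', 'run', 'I'] (min_width=11, slack=4)
Line 8: ['this', 'snow', 'why'] (min_width=13, slack=2)
Line 9: ['box'] (min_width=3, slack=12)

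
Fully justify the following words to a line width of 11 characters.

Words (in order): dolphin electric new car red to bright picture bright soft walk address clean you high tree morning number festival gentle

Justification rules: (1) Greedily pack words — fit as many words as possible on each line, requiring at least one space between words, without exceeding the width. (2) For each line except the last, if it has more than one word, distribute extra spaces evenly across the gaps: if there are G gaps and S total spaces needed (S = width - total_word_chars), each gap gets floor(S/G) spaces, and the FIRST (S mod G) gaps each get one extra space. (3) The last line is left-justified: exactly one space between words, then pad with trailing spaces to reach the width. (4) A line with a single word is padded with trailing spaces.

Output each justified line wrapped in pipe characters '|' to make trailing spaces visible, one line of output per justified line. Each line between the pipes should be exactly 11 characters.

Answer: |dolphin    |
|electric   |
|new car red|
|to   bright|
|picture    |
|bright soft|
|walk       |
|address    |
|clean   you|
|high   tree|
|morning    |
|number     |
|festival   |
|gentle     |

Derivation:
Line 1: ['dolphin'] (min_width=7, slack=4)
Line 2: ['electric'] (min_width=8, slack=3)
Line 3: ['new', 'car', 'red'] (min_width=11, slack=0)
Line 4: ['to', 'bright'] (min_width=9, slack=2)
Line 5: ['picture'] (min_width=7, slack=4)
Line 6: ['bright', 'soft'] (min_width=11, slack=0)
Line 7: ['walk'] (min_width=4, slack=7)
Line 8: ['address'] (min_width=7, slack=4)
Line 9: ['clean', 'you'] (min_width=9, slack=2)
Line 10: ['high', 'tree'] (min_width=9, slack=2)
Line 11: ['morning'] (min_width=7, slack=4)
Line 12: ['number'] (min_width=6, slack=5)
Line 13: ['festival'] (min_width=8, slack=3)
Line 14: ['gentle'] (min_width=6, slack=5)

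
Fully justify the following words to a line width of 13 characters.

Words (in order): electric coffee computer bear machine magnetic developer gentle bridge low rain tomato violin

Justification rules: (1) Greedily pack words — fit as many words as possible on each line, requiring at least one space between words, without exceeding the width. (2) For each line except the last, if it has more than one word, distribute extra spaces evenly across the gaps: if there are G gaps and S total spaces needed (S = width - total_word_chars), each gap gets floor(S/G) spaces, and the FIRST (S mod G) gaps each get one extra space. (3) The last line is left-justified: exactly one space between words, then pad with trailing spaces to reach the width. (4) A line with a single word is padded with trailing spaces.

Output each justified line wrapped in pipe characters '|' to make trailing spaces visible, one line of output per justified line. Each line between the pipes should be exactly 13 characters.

Answer: |electric     |
|coffee       |
|computer bear|
|machine      |
|magnetic     |
|developer    |
|gentle bridge|
|low      rain|
|tomato violin|

Derivation:
Line 1: ['electric'] (min_width=8, slack=5)
Line 2: ['coffee'] (min_width=6, slack=7)
Line 3: ['computer', 'bear'] (min_width=13, slack=0)
Line 4: ['machine'] (min_width=7, slack=6)
Line 5: ['magnetic'] (min_width=8, slack=5)
Line 6: ['developer'] (min_width=9, slack=4)
Line 7: ['gentle', 'bridge'] (min_width=13, slack=0)
Line 8: ['low', 'rain'] (min_width=8, slack=5)
Line 9: ['tomato', 'violin'] (min_width=13, slack=0)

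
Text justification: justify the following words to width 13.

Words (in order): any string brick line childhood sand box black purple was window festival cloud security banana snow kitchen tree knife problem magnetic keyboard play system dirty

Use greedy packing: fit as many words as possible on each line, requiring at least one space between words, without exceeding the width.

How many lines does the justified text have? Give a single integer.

Line 1: ['any', 'string'] (min_width=10, slack=3)
Line 2: ['brick', 'line'] (min_width=10, slack=3)
Line 3: ['childhood'] (min_width=9, slack=4)
Line 4: ['sand', 'box'] (min_width=8, slack=5)
Line 5: ['black', 'purple'] (min_width=12, slack=1)
Line 6: ['was', 'window'] (min_width=10, slack=3)
Line 7: ['festival'] (min_width=8, slack=5)
Line 8: ['cloud'] (min_width=5, slack=8)
Line 9: ['security'] (min_width=8, slack=5)
Line 10: ['banana', 'snow'] (min_width=11, slack=2)
Line 11: ['kitchen', 'tree'] (min_width=12, slack=1)
Line 12: ['knife', 'problem'] (min_width=13, slack=0)
Line 13: ['magnetic'] (min_width=8, slack=5)
Line 14: ['keyboard', 'play'] (min_width=13, slack=0)
Line 15: ['system', 'dirty'] (min_width=12, slack=1)
Total lines: 15

Answer: 15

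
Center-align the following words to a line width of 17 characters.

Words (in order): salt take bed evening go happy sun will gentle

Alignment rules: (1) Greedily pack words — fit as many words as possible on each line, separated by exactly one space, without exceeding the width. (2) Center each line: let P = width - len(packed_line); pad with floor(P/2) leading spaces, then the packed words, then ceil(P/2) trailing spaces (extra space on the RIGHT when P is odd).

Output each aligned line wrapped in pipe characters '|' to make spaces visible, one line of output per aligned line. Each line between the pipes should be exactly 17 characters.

Line 1: ['salt', 'take', 'bed'] (min_width=13, slack=4)
Line 2: ['evening', 'go', 'happy'] (min_width=16, slack=1)
Line 3: ['sun', 'will', 'gentle'] (min_width=15, slack=2)

Answer: |  salt take bed  |
|evening go happy |
| sun will gentle |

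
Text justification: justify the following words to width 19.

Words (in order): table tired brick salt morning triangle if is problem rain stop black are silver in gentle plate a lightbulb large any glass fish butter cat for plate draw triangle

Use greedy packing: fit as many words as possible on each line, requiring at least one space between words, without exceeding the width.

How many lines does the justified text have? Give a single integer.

Answer: 10

Derivation:
Line 1: ['table', 'tired', 'brick'] (min_width=17, slack=2)
Line 2: ['salt', 'morning'] (min_width=12, slack=7)
Line 3: ['triangle', 'if', 'is'] (min_width=14, slack=5)
Line 4: ['problem', 'rain', 'stop'] (min_width=17, slack=2)
Line 5: ['black', 'are', 'silver', 'in'] (min_width=19, slack=0)
Line 6: ['gentle', 'plate', 'a'] (min_width=14, slack=5)
Line 7: ['lightbulb', 'large', 'any'] (min_width=19, slack=0)
Line 8: ['glass', 'fish', 'butter'] (min_width=17, slack=2)
Line 9: ['cat', 'for', 'plate', 'draw'] (min_width=18, slack=1)
Line 10: ['triangle'] (min_width=8, slack=11)
Total lines: 10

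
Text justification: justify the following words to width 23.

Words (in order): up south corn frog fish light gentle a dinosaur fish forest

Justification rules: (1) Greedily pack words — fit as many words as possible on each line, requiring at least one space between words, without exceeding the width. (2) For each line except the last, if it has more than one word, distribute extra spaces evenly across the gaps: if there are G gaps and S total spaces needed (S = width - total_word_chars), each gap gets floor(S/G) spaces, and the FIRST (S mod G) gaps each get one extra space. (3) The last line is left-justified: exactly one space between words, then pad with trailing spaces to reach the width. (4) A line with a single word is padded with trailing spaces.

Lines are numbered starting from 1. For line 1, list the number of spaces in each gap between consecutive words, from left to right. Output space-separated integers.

Line 1: ['up', 'south', 'corn', 'frog', 'fish'] (min_width=23, slack=0)
Line 2: ['light', 'gentle', 'a', 'dinosaur'] (min_width=23, slack=0)
Line 3: ['fish', 'forest'] (min_width=11, slack=12)

Answer: 1 1 1 1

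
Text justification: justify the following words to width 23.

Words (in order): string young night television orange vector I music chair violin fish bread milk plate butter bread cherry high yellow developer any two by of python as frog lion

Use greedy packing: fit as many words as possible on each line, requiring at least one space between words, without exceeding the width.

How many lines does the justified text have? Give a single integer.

Line 1: ['string', 'young', 'night'] (min_width=18, slack=5)
Line 2: ['television', 'orange'] (min_width=17, slack=6)
Line 3: ['vector', 'I', 'music', 'chair'] (min_width=20, slack=3)
Line 4: ['violin', 'fish', 'bread', 'milk'] (min_width=22, slack=1)
Line 5: ['plate', 'butter', 'bread'] (min_width=18, slack=5)
Line 6: ['cherry', 'high', 'yellow'] (min_width=18, slack=5)
Line 7: ['developer', 'any', 'two', 'by', 'of'] (min_width=23, slack=0)
Line 8: ['python', 'as', 'frog', 'lion'] (min_width=19, slack=4)
Total lines: 8

Answer: 8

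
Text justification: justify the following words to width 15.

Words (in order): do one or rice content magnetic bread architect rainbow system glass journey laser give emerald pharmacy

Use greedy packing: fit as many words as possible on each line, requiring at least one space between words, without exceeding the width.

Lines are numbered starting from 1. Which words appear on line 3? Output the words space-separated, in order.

Line 1: ['do', 'one', 'or', 'rice'] (min_width=14, slack=1)
Line 2: ['content'] (min_width=7, slack=8)
Line 3: ['magnetic', 'bread'] (min_width=14, slack=1)
Line 4: ['architect'] (min_width=9, slack=6)
Line 5: ['rainbow', 'system'] (min_width=14, slack=1)
Line 6: ['glass', 'journey'] (min_width=13, slack=2)
Line 7: ['laser', 'give'] (min_width=10, slack=5)
Line 8: ['emerald'] (min_width=7, slack=8)
Line 9: ['pharmacy'] (min_width=8, slack=7)

Answer: magnetic bread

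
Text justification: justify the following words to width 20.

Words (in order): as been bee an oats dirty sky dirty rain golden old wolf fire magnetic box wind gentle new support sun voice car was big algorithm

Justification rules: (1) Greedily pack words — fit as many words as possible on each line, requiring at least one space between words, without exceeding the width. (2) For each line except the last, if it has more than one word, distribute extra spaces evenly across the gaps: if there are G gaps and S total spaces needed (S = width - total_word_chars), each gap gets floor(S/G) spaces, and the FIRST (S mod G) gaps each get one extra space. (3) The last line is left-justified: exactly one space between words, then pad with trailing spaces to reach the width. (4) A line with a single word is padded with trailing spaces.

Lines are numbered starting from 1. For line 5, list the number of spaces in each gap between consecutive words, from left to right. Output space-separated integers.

Answer: 2 2

Derivation:
Line 1: ['as', 'been', 'bee', 'an', 'oats'] (min_width=19, slack=1)
Line 2: ['dirty', 'sky', 'dirty', 'rain'] (min_width=20, slack=0)
Line 3: ['golden', 'old', 'wolf', 'fire'] (min_width=20, slack=0)
Line 4: ['magnetic', 'box', 'wind'] (min_width=17, slack=3)
Line 5: ['gentle', 'new', 'support'] (min_width=18, slack=2)
Line 6: ['sun', 'voice', 'car', 'was'] (min_width=17, slack=3)
Line 7: ['big', 'algorithm'] (min_width=13, slack=7)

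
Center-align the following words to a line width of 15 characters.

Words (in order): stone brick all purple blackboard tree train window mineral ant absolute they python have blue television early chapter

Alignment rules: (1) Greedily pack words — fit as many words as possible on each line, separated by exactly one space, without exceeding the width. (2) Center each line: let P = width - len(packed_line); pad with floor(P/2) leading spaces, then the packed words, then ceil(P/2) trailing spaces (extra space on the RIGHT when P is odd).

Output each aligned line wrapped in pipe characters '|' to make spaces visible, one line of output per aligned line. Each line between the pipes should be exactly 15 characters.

Line 1: ['stone', 'brick', 'all'] (min_width=15, slack=0)
Line 2: ['purple'] (min_width=6, slack=9)
Line 3: ['blackboard', 'tree'] (min_width=15, slack=0)
Line 4: ['train', 'window'] (min_width=12, slack=3)
Line 5: ['mineral', 'ant'] (min_width=11, slack=4)
Line 6: ['absolute', 'they'] (min_width=13, slack=2)
Line 7: ['python', 'have'] (min_width=11, slack=4)
Line 8: ['blue', 'television'] (min_width=15, slack=0)
Line 9: ['early', 'chapter'] (min_width=13, slack=2)

Answer: |stone brick all|
|    purple     |
|blackboard tree|
| train window  |
|  mineral ant  |
| absolute they |
|  python have  |
|blue television|
| early chapter |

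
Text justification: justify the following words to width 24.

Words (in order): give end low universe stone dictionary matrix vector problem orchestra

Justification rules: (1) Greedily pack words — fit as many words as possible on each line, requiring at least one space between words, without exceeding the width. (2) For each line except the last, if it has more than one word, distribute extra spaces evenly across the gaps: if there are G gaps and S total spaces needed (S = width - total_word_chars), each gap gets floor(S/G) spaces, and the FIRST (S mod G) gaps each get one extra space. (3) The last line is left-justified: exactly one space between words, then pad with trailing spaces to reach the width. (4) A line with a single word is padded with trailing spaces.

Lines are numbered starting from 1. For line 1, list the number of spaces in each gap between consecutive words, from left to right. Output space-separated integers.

Answer: 2 2 2

Derivation:
Line 1: ['give', 'end', 'low', 'universe'] (min_width=21, slack=3)
Line 2: ['stone', 'dictionary', 'matrix'] (min_width=23, slack=1)
Line 3: ['vector', 'problem', 'orchestra'] (min_width=24, slack=0)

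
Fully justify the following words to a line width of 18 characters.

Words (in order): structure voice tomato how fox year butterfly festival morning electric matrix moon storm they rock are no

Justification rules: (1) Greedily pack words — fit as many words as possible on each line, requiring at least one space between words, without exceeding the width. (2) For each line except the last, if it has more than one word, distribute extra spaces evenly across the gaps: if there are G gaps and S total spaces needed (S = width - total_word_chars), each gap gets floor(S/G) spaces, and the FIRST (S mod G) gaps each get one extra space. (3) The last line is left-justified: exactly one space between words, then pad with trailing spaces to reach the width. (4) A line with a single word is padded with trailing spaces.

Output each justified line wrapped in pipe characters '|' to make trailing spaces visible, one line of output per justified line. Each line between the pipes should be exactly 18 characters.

Answer: |structure    voice|
|tomato   how   fox|
|year     butterfly|
|festival   morning|
|electric    matrix|
|moon   storm  they|
|rock are no       |

Derivation:
Line 1: ['structure', 'voice'] (min_width=15, slack=3)
Line 2: ['tomato', 'how', 'fox'] (min_width=14, slack=4)
Line 3: ['year', 'butterfly'] (min_width=14, slack=4)
Line 4: ['festival', 'morning'] (min_width=16, slack=2)
Line 5: ['electric', 'matrix'] (min_width=15, slack=3)
Line 6: ['moon', 'storm', 'they'] (min_width=15, slack=3)
Line 7: ['rock', 'are', 'no'] (min_width=11, slack=7)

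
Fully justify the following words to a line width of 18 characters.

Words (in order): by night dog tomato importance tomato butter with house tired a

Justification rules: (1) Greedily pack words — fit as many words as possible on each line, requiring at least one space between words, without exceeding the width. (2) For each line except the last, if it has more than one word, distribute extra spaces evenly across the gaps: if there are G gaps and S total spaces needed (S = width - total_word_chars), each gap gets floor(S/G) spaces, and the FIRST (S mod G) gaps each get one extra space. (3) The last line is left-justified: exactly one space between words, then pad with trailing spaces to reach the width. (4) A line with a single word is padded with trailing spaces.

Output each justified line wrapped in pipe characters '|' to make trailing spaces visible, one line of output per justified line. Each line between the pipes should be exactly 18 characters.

Answer: |by    night    dog|
|tomato  importance|
|tomato butter with|
|house tired a     |

Derivation:
Line 1: ['by', 'night', 'dog'] (min_width=12, slack=6)
Line 2: ['tomato', 'importance'] (min_width=17, slack=1)
Line 3: ['tomato', 'butter', 'with'] (min_width=18, slack=0)
Line 4: ['house', 'tired', 'a'] (min_width=13, slack=5)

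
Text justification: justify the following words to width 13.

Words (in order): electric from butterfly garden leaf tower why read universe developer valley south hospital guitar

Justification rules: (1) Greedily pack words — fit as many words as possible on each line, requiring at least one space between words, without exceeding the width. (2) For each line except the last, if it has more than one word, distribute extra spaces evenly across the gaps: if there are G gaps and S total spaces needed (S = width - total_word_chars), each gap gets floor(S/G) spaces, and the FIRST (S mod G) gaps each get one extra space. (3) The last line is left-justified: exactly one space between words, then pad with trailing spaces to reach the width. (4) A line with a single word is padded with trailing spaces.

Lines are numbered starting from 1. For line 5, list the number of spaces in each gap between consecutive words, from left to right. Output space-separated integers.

Line 1: ['electric', 'from'] (min_width=13, slack=0)
Line 2: ['butterfly'] (min_width=9, slack=4)
Line 3: ['garden', 'leaf'] (min_width=11, slack=2)
Line 4: ['tower', 'why'] (min_width=9, slack=4)
Line 5: ['read', 'universe'] (min_width=13, slack=0)
Line 6: ['developer'] (min_width=9, slack=4)
Line 7: ['valley', 'south'] (min_width=12, slack=1)
Line 8: ['hospital'] (min_width=8, slack=5)
Line 9: ['guitar'] (min_width=6, slack=7)

Answer: 1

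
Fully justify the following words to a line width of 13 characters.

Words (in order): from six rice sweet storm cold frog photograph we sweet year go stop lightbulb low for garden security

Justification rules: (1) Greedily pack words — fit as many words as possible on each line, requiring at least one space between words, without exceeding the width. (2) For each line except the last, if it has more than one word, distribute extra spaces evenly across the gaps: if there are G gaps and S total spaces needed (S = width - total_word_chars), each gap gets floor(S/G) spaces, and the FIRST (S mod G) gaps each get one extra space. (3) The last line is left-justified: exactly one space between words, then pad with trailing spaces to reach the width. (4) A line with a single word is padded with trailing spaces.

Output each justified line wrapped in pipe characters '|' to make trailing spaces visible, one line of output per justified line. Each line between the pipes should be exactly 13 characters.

Answer: |from six rice|
|sweet   storm|
|cold     frog|
|photograph we|
|sweet year go|
|stop         |
|lightbulb low|
|for    garden|
|security     |

Derivation:
Line 1: ['from', 'six', 'rice'] (min_width=13, slack=0)
Line 2: ['sweet', 'storm'] (min_width=11, slack=2)
Line 3: ['cold', 'frog'] (min_width=9, slack=4)
Line 4: ['photograph', 'we'] (min_width=13, slack=0)
Line 5: ['sweet', 'year', 'go'] (min_width=13, slack=0)
Line 6: ['stop'] (min_width=4, slack=9)
Line 7: ['lightbulb', 'low'] (min_width=13, slack=0)
Line 8: ['for', 'garden'] (min_width=10, slack=3)
Line 9: ['security'] (min_width=8, slack=5)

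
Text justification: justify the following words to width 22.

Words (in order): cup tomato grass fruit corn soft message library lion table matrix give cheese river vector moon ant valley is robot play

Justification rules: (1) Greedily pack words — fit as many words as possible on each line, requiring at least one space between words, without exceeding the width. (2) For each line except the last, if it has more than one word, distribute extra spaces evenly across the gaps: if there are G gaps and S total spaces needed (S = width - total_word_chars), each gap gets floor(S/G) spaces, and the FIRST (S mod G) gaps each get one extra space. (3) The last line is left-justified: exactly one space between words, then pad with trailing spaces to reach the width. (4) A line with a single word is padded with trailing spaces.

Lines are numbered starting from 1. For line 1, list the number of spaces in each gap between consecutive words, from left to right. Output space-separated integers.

Answer: 1 1 1

Derivation:
Line 1: ['cup', 'tomato', 'grass', 'fruit'] (min_width=22, slack=0)
Line 2: ['corn', 'soft', 'message'] (min_width=17, slack=5)
Line 3: ['library', 'lion', 'table'] (min_width=18, slack=4)
Line 4: ['matrix', 'give', 'cheese'] (min_width=18, slack=4)
Line 5: ['river', 'vector', 'moon', 'ant'] (min_width=21, slack=1)
Line 6: ['valley', 'is', 'robot', 'play'] (min_width=20, slack=2)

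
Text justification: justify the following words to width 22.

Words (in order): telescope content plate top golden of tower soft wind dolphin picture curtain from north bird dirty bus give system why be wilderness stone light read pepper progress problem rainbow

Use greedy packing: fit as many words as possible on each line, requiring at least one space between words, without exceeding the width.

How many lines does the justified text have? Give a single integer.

Line 1: ['telescope', 'content'] (min_width=17, slack=5)
Line 2: ['plate', 'top', 'golden', 'of'] (min_width=19, slack=3)
Line 3: ['tower', 'soft', 'wind'] (min_width=15, slack=7)
Line 4: ['dolphin', 'picture'] (min_width=15, slack=7)
Line 5: ['curtain', 'from', 'north'] (min_width=18, slack=4)
Line 6: ['bird', 'dirty', 'bus', 'give'] (min_width=19, slack=3)
Line 7: ['system', 'why', 'be'] (min_width=13, slack=9)
Line 8: ['wilderness', 'stone', 'light'] (min_width=22, slack=0)
Line 9: ['read', 'pepper', 'progress'] (min_width=20, slack=2)
Line 10: ['problem', 'rainbow'] (min_width=15, slack=7)
Total lines: 10

Answer: 10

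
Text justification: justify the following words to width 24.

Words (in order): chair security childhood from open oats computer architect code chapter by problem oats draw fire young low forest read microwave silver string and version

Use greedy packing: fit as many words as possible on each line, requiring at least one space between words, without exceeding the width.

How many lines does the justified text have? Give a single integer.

Answer: 7

Derivation:
Line 1: ['chair', 'security', 'childhood'] (min_width=24, slack=0)
Line 2: ['from', 'open', 'oats', 'computer'] (min_width=23, slack=1)
Line 3: ['architect', 'code', 'chapter'] (min_width=22, slack=2)
Line 4: ['by', 'problem', 'oats', 'draw'] (min_width=20, slack=4)
Line 5: ['fire', 'young', 'low', 'forest'] (min_width=21, slack=3)
Line 6: ['read', 'microwave', 'silver'] (min_width=21, slack=3)
Line 7: ['string', 'and', 'version'] (min_width=18, slack=6)
Total lines: 7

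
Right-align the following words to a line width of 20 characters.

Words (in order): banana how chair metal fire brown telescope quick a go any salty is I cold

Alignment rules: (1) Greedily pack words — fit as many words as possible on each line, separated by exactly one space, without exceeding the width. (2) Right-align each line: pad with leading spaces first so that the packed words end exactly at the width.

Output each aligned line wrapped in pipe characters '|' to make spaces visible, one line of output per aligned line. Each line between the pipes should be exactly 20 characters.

Line 1: ['banana', 'how', 'chair'] (min_width=16, slack=4)
Line 2: ['metal', 'fire', 'brown'] (min_width=16, slack=4)
Line 3: ['telescope', 'quick', 'a', 'go'] (min_width=20, slack=0)
Line 4: ['any', 'salty', 'is', 'I', 'cold'] (min_width=19, slack=1)

Answer: |    banana how chair|
|    metal fire brown|
|telescope quick a go|
| any salty is I cold|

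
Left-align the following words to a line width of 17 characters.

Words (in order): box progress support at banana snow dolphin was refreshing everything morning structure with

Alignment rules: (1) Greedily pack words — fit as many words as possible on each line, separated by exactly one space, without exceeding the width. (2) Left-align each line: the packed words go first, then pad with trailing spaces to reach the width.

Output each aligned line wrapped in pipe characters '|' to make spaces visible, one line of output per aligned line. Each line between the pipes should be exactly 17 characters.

Answer: |box progress     |
|support at banana|
|snow dolphin was |
|refreshing       |
|everything       |
|morning structure|
|with             |

Derivation:
Line 1: ['box', 'progress'] (min_width=12, slack=5)
Line 2: ['support', 'at', 'banana'] (min_width=17, slack=0)
Line 3: ['snow', 'dolphin', 'was'] (min_width=16, slack=1)
Line 4: ['refreshing'] (min_width=10, slack=7)
Line 5: ['everything'] (min_width=10, slack=7)
Line 6: ['morning', 'structure'] (min_width=17, slack=0)
Line 7: ['with'] (min_width=4, slack=13)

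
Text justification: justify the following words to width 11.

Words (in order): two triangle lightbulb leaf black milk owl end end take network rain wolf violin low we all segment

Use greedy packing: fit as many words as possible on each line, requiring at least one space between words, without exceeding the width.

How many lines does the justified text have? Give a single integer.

Line 1: ['two'] (min_width=3, slack=8)
Line 2: ['triangle'] (min_width=8, slack=3)
Line 3: ['lightbulb'] (min_width=9, slack=2)
Line 4: ['leaf', 'black'] (min_width=10, slack=1)
Line 5: ['milk', 'owl'] (min_width=8, slack=3)
Line 6: ['end', 'end'] (min_width=7, slack=4)
Line 7: ['take'] (min_width=4, slack=7)
Line 8: ['network'] (min_width=7, slack=4)
Line 9: ['rain', 'wolf'] (min_width=9, slack=2)
Line 10: ['violin', 'low'] (min_width=10, slack=1)
Line 11: ['we', 'all'] (min_width=6, slack=5)
Line 12: ['segment'] (min_width=7, slack=4)
Total lines: 12

Answer: 12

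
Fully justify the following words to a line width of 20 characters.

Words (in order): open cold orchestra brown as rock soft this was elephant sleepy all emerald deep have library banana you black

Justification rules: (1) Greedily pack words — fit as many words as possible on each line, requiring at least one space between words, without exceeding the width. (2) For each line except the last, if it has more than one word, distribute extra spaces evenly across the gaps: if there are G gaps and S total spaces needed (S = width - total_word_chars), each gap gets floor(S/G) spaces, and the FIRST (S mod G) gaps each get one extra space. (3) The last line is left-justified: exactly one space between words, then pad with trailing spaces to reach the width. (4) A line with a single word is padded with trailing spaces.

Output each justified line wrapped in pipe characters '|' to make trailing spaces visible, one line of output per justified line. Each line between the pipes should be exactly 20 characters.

Answer: |open  cold orchestra|
|brown  as  rock soft|
|this   was  elephant|
|sleepy  all  emerald|
|deep   have  library|
|banana you black    |

Derivation:
Line 1: ['open', 'cold', 'orchestra'] (min_width=19, slack=1)
Line 2: ['brown', 'as', 'rock', 'soft'] (min_width=18, slack=2)
Line 3: ['this', 'was', 'elephant'] (min_width=17, slack=3)
Line 4: ['sleepy', 'all', 'emerald'] (min_width=18, slack=2)
Line 5: ['deep', 'have', 'library'] (min_width=17, slack=3)
Line 6: ['banana', 'you', 'black'] (min_width=16, slack=4)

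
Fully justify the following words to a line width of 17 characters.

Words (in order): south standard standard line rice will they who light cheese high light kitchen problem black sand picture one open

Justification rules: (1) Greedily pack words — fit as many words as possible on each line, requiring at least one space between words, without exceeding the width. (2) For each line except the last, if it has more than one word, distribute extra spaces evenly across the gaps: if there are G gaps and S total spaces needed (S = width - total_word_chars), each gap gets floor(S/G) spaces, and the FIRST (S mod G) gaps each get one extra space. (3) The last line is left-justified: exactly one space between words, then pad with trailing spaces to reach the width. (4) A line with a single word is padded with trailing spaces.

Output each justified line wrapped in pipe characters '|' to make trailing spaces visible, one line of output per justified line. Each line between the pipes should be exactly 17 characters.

Line 1: ['south', 'standard'] (min_width=14, slack=3)
Line 2: ['standard', 'line'] (min_width=13, slack=4)
Line 3: ['rice', 'will', 'they'] (min_width=14, slack=3)
Line 4: ['who', 'light', 'cheese'] (min_width=16, slack=1)
Line 5: ['high', 'light'] (min_width=10, slack=7)
Line 6: ['kitchen', 'problem'] (min_width=15, slack=2)
Line 7: ['black', 'sand'] (min_width=10, slack=7)
Line 8: ['picture', 'one', 'open'] (min_width=16, slack=1)

Answer: |south    standard|
|standard     line|
|rice   will  they|
|who  light cheese|
|high        light|
|kitchen   problem|
|black        sand|
|picture one open |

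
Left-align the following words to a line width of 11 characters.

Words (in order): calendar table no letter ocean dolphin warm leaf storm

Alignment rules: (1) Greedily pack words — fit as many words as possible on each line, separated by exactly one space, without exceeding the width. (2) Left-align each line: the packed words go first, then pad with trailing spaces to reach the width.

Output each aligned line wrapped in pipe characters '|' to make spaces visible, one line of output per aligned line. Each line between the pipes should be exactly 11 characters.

Line 1: ['calendar'] (min_width=8, slack=3)
Line 2: ['table', 'no'] (min_width=8, slack=3)
Line 3: ['letter'] (min_width=6, slack=5)
Line 4: ['ocean'] (min_width=5, slack=6)
Line 5: ['dolphin'] (min_width=7, slack=4)
Line 6: ['warm', 'leaf'] (min_width=9, slack=2)
Line 7: ['storm'] (min_width=5, slack=6)

Answer: |calendar   |
|table no   |
|letter     |
|ocean      |
|dolphin    |
|warm leaf  |
|storm      |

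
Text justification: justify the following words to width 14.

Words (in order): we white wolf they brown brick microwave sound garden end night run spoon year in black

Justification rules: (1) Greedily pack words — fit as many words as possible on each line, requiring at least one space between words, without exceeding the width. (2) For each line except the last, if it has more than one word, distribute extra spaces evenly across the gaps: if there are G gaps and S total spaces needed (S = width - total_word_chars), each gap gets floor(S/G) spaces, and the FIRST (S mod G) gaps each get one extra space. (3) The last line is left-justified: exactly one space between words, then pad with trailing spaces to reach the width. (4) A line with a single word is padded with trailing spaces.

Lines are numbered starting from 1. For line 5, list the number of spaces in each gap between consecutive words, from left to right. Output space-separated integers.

Answer: 3

Derivation:
Line 1: ['we', 'white', 'wolf'] (min_width=13, slack=1)
Line 2: ['they', 'brown'] (min_width=10, slack=4)
Line 3: ['brick'] (min_width=5, slack=9)
Line 4: ['microwave'] (min_width=9, slack=5)
Line 5: ['sound', 'garden'] (min_width=12, slack=2)
Line 6: ['end', 'night', 'run'] (min_width=13, slack=1)
Line 7: ['spoon', 'year', 'in'] (min_width=13, slack=1)
Line 8: ['black'] (min_width=5, slack=9)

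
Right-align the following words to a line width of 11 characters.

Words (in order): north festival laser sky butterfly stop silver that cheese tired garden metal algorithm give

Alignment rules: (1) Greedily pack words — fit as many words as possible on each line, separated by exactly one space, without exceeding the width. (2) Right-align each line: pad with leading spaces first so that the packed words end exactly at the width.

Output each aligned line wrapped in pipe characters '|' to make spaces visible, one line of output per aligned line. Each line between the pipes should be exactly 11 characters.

Line 1: ['north'] (min_width=5, slack=6)
Line 2: ['festival'] (min_width=8, slack=3)
Line 3: ['laser', 'sky'] (min_width=9, slack=2)
Line 4: ['butterfly'] (min_width=9, slack=2)
Line 5: ['stop', 'silver'] (min_width=11, slack=0)
Line 6: ['that', 'cheese'] (min_width=11, slack=0)
Line 7: ['tired'] (min_width=5, slack=6)
Line 8: ['garden'] (min_width=6, slack=5)
Line 9: ['metal'] (min_width=5, slack=6)
Line 10: ['algorithm'] (min_width=9, slack=2)
Line 11: ['give'] (min_width=4, slack=7)

Answer: |      north|
|   festival|
|  laser sky|
|  butterfly|
|stop silver|
|that cheese|
|      tired|
|     garden|
|      metal|
|  algorithm|
|       give|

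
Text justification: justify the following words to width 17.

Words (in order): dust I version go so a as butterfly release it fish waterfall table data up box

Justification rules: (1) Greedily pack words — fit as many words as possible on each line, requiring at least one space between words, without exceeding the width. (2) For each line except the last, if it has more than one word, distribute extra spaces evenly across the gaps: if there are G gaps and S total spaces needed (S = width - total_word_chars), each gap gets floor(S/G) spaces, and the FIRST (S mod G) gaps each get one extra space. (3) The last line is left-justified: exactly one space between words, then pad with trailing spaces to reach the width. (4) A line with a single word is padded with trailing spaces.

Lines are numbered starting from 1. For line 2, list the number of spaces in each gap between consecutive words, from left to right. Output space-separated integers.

Line 1: ['dust', 'I', 'version', 'go'] (min_width=17, slack=0)
Line 2: ['so', 'a', 'as', 'butterfly'] (min_width=17, slack=0)
Line 3: ['release', 'it', 'fish'] (min_width=15, slack=2)
Line 4: ['waterfall', 'table'] (min_width=15, slack=2)
Line 5: ['data', 'up', 'box'] (min_width=11, slack=6)

Answer: 1 1 1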